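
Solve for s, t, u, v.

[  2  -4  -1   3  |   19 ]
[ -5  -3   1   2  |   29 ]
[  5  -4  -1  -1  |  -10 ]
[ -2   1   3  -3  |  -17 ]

Forward elimination on [A|b]:
R2 <- R2 - (-5/2)*R1:  [     0    -13   -3/2   19/2  153/2 ]
R3 <- R3 - (5/2)*R1:  [      0       6     3/2   -17/2  -115/2 ]
R4 <- R4 - (-1)*R1:  [  0  -3   2   0   2 ]
R3 <- R3 - (-6/13)*R2:  [       0        0    21/26  -107/26  -577/26 ]
R4 <- R4 - (3/13)*R2:  [       0        0    61/26   -57/26  -407/26 ]
R4 <- R4 - (61/21)*R3:  [       0        0        0   205/21  1025/21 ]
Row echelon form:
[ 2   -4     -1        3  |       19 ]
[ 0  -13   -3/2     19/2  |    153/2 ]
[ 0    0  21/26  -107/26  |  -577/26 ]
[ 0    0      0   205/21  |  1025/21 ]
Back-substitution:
v = (1025/21) / (205/21) = 5
u = (-577/26 - (-107/26)*(5)) / (21/26) = -2
t = (153/2 - (-3/2)*(-2) - (19/2)*(5)) / -13 = -2
s = (19 - (-4)*(-2) - (-1)*(-2) - (3)*(5)) / 2 = -3

(-3, -2, -2, 5)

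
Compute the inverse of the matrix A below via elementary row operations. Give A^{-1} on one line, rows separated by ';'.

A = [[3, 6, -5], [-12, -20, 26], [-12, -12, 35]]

inverse = [97/9 25/6 -14/9; -3 -5/4 1/2; 8/3 1 -1/3]

Gauss-Jordan on [A | I]:
R1 <- (1/3)*R1:  [    1     2  -5/3  |   1/3     0     0 ]
R2 <- R2 - (-12)*R1:  [ 0  4  6  |  4  1  0 ]
R3 <- R3 - (-12)*R1:  [  0  12  15  |   4   0   1 ]
R2 <- (1/4)*R2:  [   0    1  3/2  |    1  1/4    0 ]
R1 <- R1 - (2)*R2:  [     1      0  -14/3  |   -5/3   -1/2      0 ]
R3 <- R3 - (12)*R2:  [  0   0  -3  |  -8  -3   1 ]
R3 <- (1/-3)*R3:  [    0     0     1  |   8/3     1  -1/3 ]
R1 <- R1 - (-14/3)*R3:  [     1      0      0  |   97/9   25/6  -14/9 ]
R2 <- R2 - (3/2)*R3:  [    0     1     0  |    -3  -5/4   1/2 ]
Right block of [I | A^{-1}] is the inverse:
[ 97/9  25/6  -14/9 ]
[   -3  -5/4    1/2 ]
[  8/3     1   -1/3 ]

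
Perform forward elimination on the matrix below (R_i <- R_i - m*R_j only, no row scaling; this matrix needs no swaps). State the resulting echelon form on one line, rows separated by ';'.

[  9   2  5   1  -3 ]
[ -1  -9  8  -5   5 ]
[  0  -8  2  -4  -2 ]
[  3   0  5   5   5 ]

REF = [9 2 5 1 -3; 0 -79/9 77/9 -44/9 14/3; 0 0 -458/79 36/79 -494/79; 0 0 0 1202/229 630/229]

Forward elimination:
R2 <- R2 - (-1/9)*R1:  [     0  -79/9   77/9  -44/9   14/3 ]
R4 <- R4 - (1/3)*R1:  [    0  -2/3  10/3  14/3     6 ]
R3 <- R3 - (72/79)*R2:  [       0        0  -458/79    36/79  -494/79 ]
R4 <- R4 - (6/79)*R2:  [      0       0  212/79  398/79  446/79 ]
R4 <- R4 - (-106/229)*R3:  [        0         0         0  1202/229   630/229 ]
Row echelon form:
[ 9      2        5         1       -3 ]
[ 0  -79/9     77/9     -44/9     14/3 ]
[ 0      0  -458/79     36/79  -494/79 ]
[ 0      0        0  1202/229  630/229 ]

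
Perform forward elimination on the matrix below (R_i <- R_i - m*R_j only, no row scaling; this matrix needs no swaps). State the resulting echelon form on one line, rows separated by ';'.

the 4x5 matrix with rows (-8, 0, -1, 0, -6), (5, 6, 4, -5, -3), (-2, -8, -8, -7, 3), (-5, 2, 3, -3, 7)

REF = [-8 0 -1 0 -6; 0 6 27/8 -5 -27/4; 0 0 -13/4 -41/3 -9/2; 0 0 0 -154/13 124/13]

Forward elimination:
R2 <- R2 - (-5/8)*R1:  [     0      6   27/8     -5  -27/4 ]
R3 <- R3 - (1/4)*R1:  [     0     -8  -31/4     -7    9/2 ]
R4 <- R4 - (5/8)*R1:  [    0     2  29/8    -3  43/4 ]
R3 <- R3 - (-4/3)*R2:  [     0      0  -13/4  -41/3   -9/2 ]
R4 <- R4 - (1/3)*R2:  [    0     0   5/2  -4/3    13 ]
R4 <- R4 - (-10/13)*R3:  [       0        0        0  -154/13   124/13 ]
Row echelon form:
[ -8  0     -1        0      -6 ]
[  0  6   27/8       -5   -27/4 ]
[  0  0  -13/4    -41/3    -9/2 ]
[  0  0      0  -154/13  124/13 ]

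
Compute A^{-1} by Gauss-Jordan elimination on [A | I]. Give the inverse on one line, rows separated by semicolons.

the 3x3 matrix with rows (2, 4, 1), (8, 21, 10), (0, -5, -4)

inverse = [-17/10 11/20 19/20; 8/5 -2/5 -3/5; -2 1/2 1/2]

Gauss-Jordan on [A | I]:
R1 <- (1/2)*R1:  [   1    2  1/2  |  1/2    0    0 ]
R2 <- R2 - (8)*R1:  [  0   5   6  |  -4   1   0 ]
R2 <- (1/5)*R2:  [    0     1   6/5  |  -4/5   1/5     0 ]
R1 <- R1 - (2)*R2:  [      1       0  -19/10  |   21/10    -2/5       0 ]
R3 <- R3 - (-5)*R2:  [  0   0   2  |  -4   1   1 ]
R3 <- (1/2)*R3:  [   0    0    1  |   -2  1/2  1/2 ]
R1 <- R1 - (-19/10)*R3:  [      1       0       0  |  -17/10   11/20   19/20 ]
R2 <- R2 - (6/5)*R3:  [    0     1     0  |   8/5  -2/5  -3/5 ]
Right block of [I | A^{-1}] is the inverse:
[ -17/10  11/20  19/20 ]
[    8/5   -2/5   -3/5 ]
[     -2    1/2    1/2 ]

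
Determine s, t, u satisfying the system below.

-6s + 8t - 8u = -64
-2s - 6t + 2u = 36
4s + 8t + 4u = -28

(0, -5, 3)

Forward elimination on [A|b]:
R2 <- R2 - (1/3)*R1:  [     0  -26/3   14/3  172/3 ]
R3 <- R3 - (-2/3)*R1:  [      0    40/3    -4/3  -212/3 ]
R3 <- R3 - (-20/13)*R2:  [      0       0   76/13  228/13 ]
Row echelon form:
[ -6      8     -8  |     -64 ]
[  0  -26/3   14/3  |   172/3 ]
[  0      0  76/13  |  228/13 ]
Back-substitution:
u = (228/13) / (76/13) = 3
t = (172/3 - (14/3)*(3)) / (-26/3) = -5
s = (-64 - (8)*(-5) - (-8)*(3)) / -6 = 0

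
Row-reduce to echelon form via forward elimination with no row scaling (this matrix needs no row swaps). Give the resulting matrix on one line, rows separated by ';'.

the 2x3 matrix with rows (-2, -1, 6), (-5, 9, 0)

REF = [-2 -1 6; 0 23/2 -15]

Forward elimination:
R2 <- R2 - (5/2)*R1:  [    0  23/2   -15 ]
Row echelon form:
[ -2    -1    6 ]
[  0  23/2  -15 ]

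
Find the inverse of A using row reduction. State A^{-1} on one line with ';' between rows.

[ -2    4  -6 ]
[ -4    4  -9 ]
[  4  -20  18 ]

Gauss-Jordan on [A | I]:
R1 <- (1/-2)*R1:  [    1    -2     3  |  -1/2     0     0 ]
R2 <- R2 - (-4)*R1:  [  0  -4   3  |  -2   1   0 ]
R3 <- R3 - (4)*R1:  [   0  -12    6  |    2    0    1 ]
R2 <- (1/-4)*R2:  [    0     1  -3/4  |   1/2  -1/4     0 ]
R1 <- R1 - (-2)*R2:  [    1     0   3/2  |   1/2  -1/2     0 ]
R3 <- R3 - (-12)*R2:  [  0   0  -3  |   8  -3   1 ]
R3 <- (1/-3)*R3:  [    0     0     1  |  -8/3     1  -1/3 ]
R1 <- R1 - (3/2)*R3:  [   1    0    0  |  9/2   -2  1/2 ]
R2 <- R2 - (-3/4)*R3:  [    0     1     0  |  -3/2   1/2  -1/4 ]
Right block of [I | A^{-1}] is the inverse:
[  9/2   -2   1/2 ]
[ -3/2  1/2  -1/4 ]
[ -8/3    1  -1/3 ]

inverse = [9/2 -2 1/2; -3/2 1/2 -1/4; -8/3 1 -1/3]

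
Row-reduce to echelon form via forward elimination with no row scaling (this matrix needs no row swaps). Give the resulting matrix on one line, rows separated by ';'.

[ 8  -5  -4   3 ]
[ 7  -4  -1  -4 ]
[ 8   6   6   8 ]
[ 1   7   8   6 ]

Forward elimination:
R2 <- R2 - (7/8)*R1:  [     0    3/8    5/2  -53/8 ]
R3 <- R3 - (1)*R1:  [  0  11  10   5 ]
R4 <- R4 - (1/8)*R1:  [    0  61/8  17/2  45/8 ]
R3 <- R3 - (88/3)*R2:  [      0       0  -190/3   598/3 ]
R4 <- R4 - (61/3)*R2:  [      0       0  -127/3   421/3 ]
R4 <- R4 - (127/190)*R3:  [      0       0       0  674/95 ]
Row echelon form:
[ 8   -5      -4       3 ]
[ 0  3/8     5/2   -53/8 ]
[ 0    0  -190/3   598/3 ]
[ 0    0       0  674/95 ]

REF = [8 -5 -4 3; 0 3/8 5/2 -53/8; 0 0 -190/3 598/3; 0 0 0 674/95]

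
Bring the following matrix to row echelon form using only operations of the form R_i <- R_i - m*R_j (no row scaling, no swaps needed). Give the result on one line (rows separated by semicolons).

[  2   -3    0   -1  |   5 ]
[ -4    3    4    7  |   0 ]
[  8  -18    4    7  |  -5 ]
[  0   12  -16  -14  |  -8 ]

REF = [2 -3 0 -1 5; 0 -3 4 5 10; 0 0 -4 1 -45; 0 0 0 6 32]

Forward elimination:
R2 <- R2 - (-2)*R1:  [  0  -3   4   5  10 ]
R3 <- R3 - (4)*R1:  [   0   -6    4   11  -25 ]
R3 <- R3 - (2)*R2:  [   0    0   -4    1  -45 ]
R4 <- R4 - (-4)*R2:  [  0   0   0   6  32 ]
Row echelon form:
[ 2  -3   0  -1  |    5 ]
[ 0  -3   4   5  |   10 ]
[ 0   0  -4   1  |  -45 ]
[ 0   0   0   6  |   32 ]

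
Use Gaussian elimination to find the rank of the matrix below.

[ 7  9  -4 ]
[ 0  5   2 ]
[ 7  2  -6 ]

rank(A) = 3

Row reduction:
R3 <- R3 - (1)*R1:  [  0  -7  -2 ]
R3 <- R3 - (-7/5)*R2:  [   0    0  4/5 ]
Row echelon form:
[ 7  9   -4 ]
[ 0  5    2 ]
[ 0  0  4/5 ]
Nonzero rows / pivot columns: 3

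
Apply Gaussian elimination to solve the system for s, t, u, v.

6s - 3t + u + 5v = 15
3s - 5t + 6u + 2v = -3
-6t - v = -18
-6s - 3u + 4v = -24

(4, 3, 0, 0)

Forward elimination on [A|b]:
R2 <- R2 - (1/2)*R1:  [     0   -7/2   11/2   -1/2  -21/2 ]
R4 <- R4 - (-1)*R1:  [  0  -3  -2   9  -9 ]
R3 <- R3 - (12/7)*R2:  [     0      0  -66/7   -1/7      0 ]
R4 <- R4 - (6/7)*R2:  [     0      0  -47/7   66/7      0 ]
R4 <- R4 - (47/66)*R3:  [      0       0       0  629/66       0 ]
Row echelon form:
[ 6    -3      1       5  |     15 ]
[ 0  -7/2   11/2    -1/2  |  -21/2 ]
[ 0     0  -66/7    -1/7  |      0 ]
[ 0     0      0  629/66  |      0 ]
Back-substitution:
v = (0) / (629/66) = 0
u = (0 - (-1/7)*(0)) / (-66/7) = 0
t = (-21/2 - (11/2)*(0) - (-1/2)*(0)) / (-7/2) = 3
s = (15 - (-3)*(3) - (1)*(0) - (5)*(0)) / 6 = 4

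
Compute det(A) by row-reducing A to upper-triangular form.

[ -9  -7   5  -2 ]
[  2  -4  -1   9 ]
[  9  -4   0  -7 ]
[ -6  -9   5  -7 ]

Forward elimination:
R2 <- R2 - (-2/9)*R1:  [     0  -50/9    1/9   77/9 ]
R3 <- R3 - (-1)*R1:  [   0  -11    5   -9 ]
R4 <- R4 - (2/3)*R1:  [     0  -13/3    5/3  -17/3 ]
R3 <- R3 - (99/50)*R2:  [        0         0    239/50  -1297/50 ]
R4 <- R4 - (39/50)*R2:  [       0        0    79/50  -617/50 ]
R4 <- R4 - (79/239)*R3:  [        0         0         0  -900/239 ]
Upper-triangular form:
[ -9     -7       5        -2 ]
[  0  -50/9     1/9      77/9 ]
[  0      0  239/50  -1297/50 ]
[  0      0       0  -900/239 ]
det(A) = (-1)^0 * (-9) * (-50/9) * (239/50) * (-900/239) = -900  (0 row swaps -> sign +1)

det(A) = -900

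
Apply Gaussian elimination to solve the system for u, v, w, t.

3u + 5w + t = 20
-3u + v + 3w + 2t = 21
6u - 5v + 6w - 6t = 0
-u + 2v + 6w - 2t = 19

(-1, 0, 4, 3)

Forward elimination on [A|b]:
R2 <- R2 - (-1)*R1:  [  0   1   8   3  41 ]
R3 <- R3 - (2)*R1:  [   0   -5   -4   -8  -40 ]
R4 <- R4 - (-1/3)*R1:  [    0     2  23/3  -5/3  77/3 ]
R3 <- R3 - (-5)*R2:  [   0    0   36    7  165 ]
R4 <- R4 - (2)*R2:  [      0       0   -25/3   -23/3  -169/3 ]
R4 <- R4 - (-25/108)*R3:  [        0         0         0  -653/108   -653/36 ]
Row echelon form:
[ 3  0   5         1  |       20 ]
[ 0  1   8         3  |       41 ]
[ 0  0  36         7  |      165 ]
[ 0  0   0  -653/108  |  -653/36 ]
Back-substitution:
t = (-653/36) / (-653/108) = 3
w = (165 - (7)*(3)) / 36 = 4
v = (41 - (8)*(4) - (3)*(3)) / 1 = 0
u = (20 - (5)*(4) - (1)*(3)) / 3 = -1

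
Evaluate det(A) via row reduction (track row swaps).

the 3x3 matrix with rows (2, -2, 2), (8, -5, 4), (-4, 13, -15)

Forward elimination:
R2 <- R2 - (4)*R1:  [  0   3  -4 ]
R3 <- R3 - (-2)*R1:  [   0    9  -11 ]
R3 <- R3 - (3)*R2:  [ 0  0  1 ]
Upper-triangular form:
[ 2  -2   2 ]
[ 0   3  -4 ]
[ 0   0   1 ]
det(A) = (-1)^0 * (2) * (3) * (1) = 6  (0 row swaps -> sign +1)

det(A) = 6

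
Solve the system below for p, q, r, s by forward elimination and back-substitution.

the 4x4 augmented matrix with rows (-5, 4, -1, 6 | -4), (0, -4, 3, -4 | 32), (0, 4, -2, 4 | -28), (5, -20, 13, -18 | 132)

Forward elimination on [A|b]:
R4 <- R4 - (-1)*R1:  [   0  -16   12  -12  128 ]
R3 <- R3 - (-1)*R2:  [ 0  0  1  0  4 ]
R4 <- R4 - (4)*R2:  [ 0  0  0  4  0 ]
Row echelon form:
[ -5   4  -1   6  |  -4 ]
[  0  -4   3  -4  |  32 ]
[  0   0   1   0  |   4 ]
[  0   0   0   4  |   0 ]
Back-substitution:
s = (0) / 4 = 0
r = (4) / 1 = 4
q = (32 - (3)*(4) - (-4)*(0)) / -4 = -5
p = (-4 - (4)*(-5) - (-1)*(4) - (6)*(0)) / -5 = -4

(-4, -5, 4, 0)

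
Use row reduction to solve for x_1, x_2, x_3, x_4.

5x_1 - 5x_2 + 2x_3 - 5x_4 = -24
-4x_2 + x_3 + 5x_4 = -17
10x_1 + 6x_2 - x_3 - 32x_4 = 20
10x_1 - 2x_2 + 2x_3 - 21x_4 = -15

Forward elimination on [A|b]:
R3 <- R3 - (2)*R1:  [   0   16   -5  -22   68 ]
R4 <- R4 - (2)*R1:  [   0    8   -2  -11   33 ]
R3 <- R3 - (-4)*R2:  [  0   0  -1  -2   0 ]
R4 <- R4 - (-2)*R2:  [  0   0   0  -1  -1 ]
Row echelon form:
[ 5  -5   2  -5  |  -24 ]
[ 0  -4   1   5  |  -17 ]
[ 0   0  -1  -2  |    0 ]
[ 0   0   0  -1  |   -1 ]
Back-substitution:
x_4 = (-1) / -1 = 1
x_3 = (0 - (-2)*(1)) / -1 = -2
x_2 = (-17 - (1)*(-2) - (5)*(1)) / -4 = 5
x_1 = (-24 - (-5)*(5) - (2)*(-2) - (-5)*(1)) / 5 = 2

(2, 5, -2, 1)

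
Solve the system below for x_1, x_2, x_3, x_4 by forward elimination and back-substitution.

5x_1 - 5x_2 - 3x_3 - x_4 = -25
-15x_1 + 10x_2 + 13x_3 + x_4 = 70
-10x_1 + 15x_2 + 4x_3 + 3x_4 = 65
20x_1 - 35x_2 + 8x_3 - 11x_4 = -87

(1, 5, 3, -4)

Forward elimination on [A|b]:
R2 <- R2 - (-3)*R1:  [  0  -5   4  -2  -5 ]
R3 <- R3 - (-2)*R1:  [  0   5  -2   1  15 ]
R4 <- R4 - (4)*R1:  [   0  -15   20   -7   13 ]
R3 <- R3 - (-1)*R2:  [  0   0   2  -1  10 ]
R4 <- R4 - (3)*R2:  [  0   0   8  -1  28 ]
R4 <- R4 - (4)*R3:  [   0    0    0    3  -12 ]
Row echelon form:
[ 5  -5  -3  -1  |  -25 ]
[ 0  -5   4  -2  |   -5 ]
[ 0   0   2  -1  |   10 ]
[ 0   0   0   3  |  -12 ]
Back-substitution:
x_4 = (-12) / 3 = -4
x_3 = (10 - (-1)*(-4)) / 2 = 3
x_2 = (-5 - (4)*(3) - (-2)*(-4)) / -5 = 5
x_1 = (-25 - (-5)*(5) - (-3)*(3) - (-1)*(-4)) / 5 = 1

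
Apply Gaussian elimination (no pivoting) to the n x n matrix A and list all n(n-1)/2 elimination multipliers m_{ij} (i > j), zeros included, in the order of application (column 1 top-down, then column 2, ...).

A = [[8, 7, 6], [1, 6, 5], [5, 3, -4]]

multipliers: 1/8, 5/8, -11/41

Forward elimination:
R2 <- R2 - (1/8)*R1:  [    0  41/8  17/4 ]
R3 <- R3 - (5/8)*R1:  [     0  -11/8  -31/4 ]
R3 <- R3 - (-11/41)*R2:  [       0        0  -271/41 ]
Multipliers (in order of application): m_{21} = 1/8, m_{31} = 5/8, m_{32} = -11/41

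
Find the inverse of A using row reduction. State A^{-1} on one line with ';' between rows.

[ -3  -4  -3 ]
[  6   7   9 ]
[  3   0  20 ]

inverse = [28/3 16/3 -1; -31/5 -17/5 3/5; -7/5 -4/5 1/5]

Gauss-Jordan on [A | I]:
R1 <- (1/-3)*R1:  [    1   4/3     1  |  -1/3     0     0 ]
R2 <- R2 - (6)*R1:  [  0  -1   3  |   2   1   0 ]
R3 <- R3 - (3)*R1:  [  0  -4  17  |   1   0   1 ]
R2 <- (1/-1)*R2:  [  0   1  -3  |  -2  -1   0 ]
R1 <- R1 - (4/3)*R2:  [   1    0    5  |  7/3  4/3    0 ]
R3 <- R3 - (-4)*R2:  [  0   0   5  |  -7  -4   1 ]
R3 <- (1/5)*R3:  [    0     0     1  |  -7/5  -4/5   1/5 ]
R1 <- R1 - (5)*R3:  [    1     0     0  |  28/3  16/3    -1 ]
R2 <- R2 - (-3)*R3:  [     0      1      0  |  -31/5  -17/5    3/5 ]
Right block of [I | A^{-1}] is the inverse:
[  28/3   16/3   -1 ]
[ -31/5  -17/5  3/5 ]
[  -7/5   -4/5  1/5 ]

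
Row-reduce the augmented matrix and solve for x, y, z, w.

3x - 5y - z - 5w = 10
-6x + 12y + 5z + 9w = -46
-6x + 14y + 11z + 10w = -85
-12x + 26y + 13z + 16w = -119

(-5, -5, -5, 1)

Forward elimination on [A|b]:
R2 <- R2 - (-2)*R1:  [   0    2    3   -1  -26 ]
R3 <- R3 - (-2)*R1:  [   0    4    9    0  -65 ]
R4 <- R4 - (-4)*R1:  [   0    6    9   -4  -79 ]
R3 <- R3 - (2)*R2:  [   0    0    3    2  -13 ]
R4 <- R4 - (3)*R2:  [  0   0   0  -1  -1 ]
Row echelon form:
[ 3  -5  -1  -5  |   10 ]
[ 0   2   3  -1  |  -26 ]
[ 0   0   3   2  |  -13 ]
[ 0   0   0  -1  |   -1 ]
Back-substitution:
w = (-1) / -1 = 1
z = (-13 - (2)*(1)) / 3 = -5
y = (-26 - (3)*(-5) - (-1)*(1)) / 2 = -5
x = (10 - (-5)*(-5) - (-1)*(-5) - (-5)*(1)) / 3 = -5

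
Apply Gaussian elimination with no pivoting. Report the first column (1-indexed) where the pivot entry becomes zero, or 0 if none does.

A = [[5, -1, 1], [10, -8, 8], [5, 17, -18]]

first zero-pivot column = 0

Naive forward elimination:
R2 <- R2 - (2)*R1:  [  0  -6   6 ]
R3 <- R3 - (1)*R1:  [   0   18  -19 ]
R3 <- R3 - (-3)*R2:  [  0   0  -1 ]
All pivots nonzero; naive elimination completes without hitting a zero pivot.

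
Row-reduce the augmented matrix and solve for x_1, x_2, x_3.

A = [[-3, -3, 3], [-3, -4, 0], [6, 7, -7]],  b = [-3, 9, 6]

(1, -3, -3)

Forward elimination on [A|b]:
R2 <- R2 - (1)*R1:  [  0  -1  -3  12 ]
R3 <- R3 - (-2)*R1:  [  0   1  -1   0 ]
R3 <- R3 - (-1)*R2:  [  0   0  -4  12 ]
Row echelon form:
[ -3  -3   3  |  -3 ]
[  0  -1  -3  |  12 ]
[  0   0  -4  |  12 ]
Back-substitution:
x_3 = (12) / -4 = -3
x_2 = (12 - (-3)*(-3)) / -1 = -3
x_1 = (-3 - (-3)*(-3) - (3)*(-3)) / -3 = 1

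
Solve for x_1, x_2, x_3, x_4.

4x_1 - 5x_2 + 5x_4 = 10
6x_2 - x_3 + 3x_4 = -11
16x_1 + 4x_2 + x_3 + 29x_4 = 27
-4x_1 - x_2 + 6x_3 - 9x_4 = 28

(5, 0, 5, -2)

Forward elimination on [A|b]:
R3 <- R3 - (4)*R1:  [   0   24    1    9  -13 ]
R4 <- R4 - (-1)*R1:  [  0  -6   6  -4  38 ]
R3 <- R3 - (4)*R2:  [  0   0   5  -3  31 ]
R4 <- R4 - (-1)*R2:  [  0   0   5  -1  27 ]
R4 <- R4 - (1)*R3:  [  0   0   0   2  -4 ]
Row echelon form:
[ 4  -5   0   5  |   10 ]
[ 0   6  -1   3  |  -11 ]
[ 0   0   5  -3  |   31 ]
[ 0   0   0   2  |   -4 ]
Back-substitution:
x_4 = (-4) / 2 = -2
x_3 = (31 - (-3)*(-2)) / 5 = 5
x_2 = (-11 - (-1)*(5) - (3)*(-2)) / 6 = 0
x_1 = (10 - (-5)*(0) - (5)*(-2)) / 4 = 5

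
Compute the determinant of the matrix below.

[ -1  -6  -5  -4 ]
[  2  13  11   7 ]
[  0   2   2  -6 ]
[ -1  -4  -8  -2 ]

Forward elimination:
R2 <- R2 - (-2)*R1:  [  0   1   1  -1 ]
R4 <- R4 - (1)*R1:  [  0   2  -3   2 ]
R3 <- R3 - (2)*R2:  [  0   0   0  -4 ]
R4 <- R4 - (2)*R2:  [  0   0  -5   4 ]
R3 <-> R4   (pivot in column 3 was zero)
[ -1  -6  -5  -4 ]
[  0   1   1  -1 ]
[  0   0  -5   4 ]
[  0   0   0  -4 ]
Upper-triangular form:
[ -1  -6  -5  -4 ]
[  0   1   1  -1 ]
[  0   0  -5   4 ]
[  0   0   0  -4 ]
det(A) = (-1)^1 * (-1) * (1) * (-5) * (-4) = 20  (1 row swap -> sign -1)

det(A) = 20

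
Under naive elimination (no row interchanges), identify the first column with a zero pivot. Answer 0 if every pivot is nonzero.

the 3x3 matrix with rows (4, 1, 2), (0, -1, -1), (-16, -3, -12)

Naive forward elimination:
R3 <- R3 - (-4)*R1:  [  0   1  -4 ]
R3 <- R3 - (-1)*R2:  [  0   0  -5 ]
All pivots nonzero; naive elimination completes without hitting a zero pivot.

first zero-pivot column = 0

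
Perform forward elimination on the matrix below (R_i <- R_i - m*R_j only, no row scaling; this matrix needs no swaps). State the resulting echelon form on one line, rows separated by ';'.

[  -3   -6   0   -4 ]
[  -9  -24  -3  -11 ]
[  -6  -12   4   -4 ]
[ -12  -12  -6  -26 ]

REF = [-3 -6 0 -4; 0 -6 -3 1; 0 0 4 4; 0 0 0 4]

Forward elimination:
R2 <- R2 - (3)*R1:  [  0  -6  -3   1 ]
R3 <- R3 - (2)*R1:  [ 0  0  4  4 ]
R4 <- R4 - (4)*R1:  [   0   12   -6  -10 ]
R4 <- R4 - (-2)*R2:  [   0    0  -12   -8 ]
R4 <- R4 - (-3)*R3:  [ 0  0  0  4 ]
Row echelon form:
[ -3  -6   0  -4 ]
[  0  -6  -3   1 ]
[  0   0   4   4 ]
[  0   0   0   4 ]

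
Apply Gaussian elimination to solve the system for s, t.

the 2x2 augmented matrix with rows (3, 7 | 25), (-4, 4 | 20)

(-1, 4)

Forward elimination on [A|b]:
R2 <- R2 - (-4/3)*R1:  [     0   40/3  160/3 ]
Row echelon form:
[ 3     7  |     25 ]
[ 0  40/3  |  160/3 ]
Back-substitution:
t = (160/3) / (40/3) = 4
s = (25 - (7)*(4)) / 3 = -1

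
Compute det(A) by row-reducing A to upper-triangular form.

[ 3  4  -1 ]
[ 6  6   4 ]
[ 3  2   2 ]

det(A) = 18

Forward elimination:
R2 <- R2 - (2)*R1:  [  0  -2   6 ]
R3 <- R3 - (1)*R1:  [  0  -2   3 ]
R3 <- R3 - (1)*R2:  [  0   0  -3 ]
Upper-triangular form:
[ 3   4  -1 ]
[ 0  -2   6 ]
[ 0   0  -3 ]
det(A) = (-1)^0 * (3) * (-2) * (-3) = 18  (0 row swaps -> sign +1)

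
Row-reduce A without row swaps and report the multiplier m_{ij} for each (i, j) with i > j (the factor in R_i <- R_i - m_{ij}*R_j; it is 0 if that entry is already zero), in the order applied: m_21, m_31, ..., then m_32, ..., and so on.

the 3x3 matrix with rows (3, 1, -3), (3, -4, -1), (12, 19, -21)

Forward elimination:
R2 <- R2 - (1)*R1:  [  0  -5   2 ]
R3 <- R3 - (4)*R1:  [  0  15  -9 ]
R3 <- R3 - (-3)*R2:  [  0   0  -3 ]
Multipliers (in order of application): m_{21} = 1, m_{31} = 4, m_{32} = -3

multipliers: 1, 4, -3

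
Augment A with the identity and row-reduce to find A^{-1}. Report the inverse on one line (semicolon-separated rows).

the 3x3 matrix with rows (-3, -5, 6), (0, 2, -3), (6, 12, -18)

inverse = [0 -1 1/6; -1 1 -1/2; -2/3 1/3 -1/3]

Gauss-Jordan on [A | I]:
R1 <- (1/-3)*R1:  [    1   5/3    -2  |  -1/3     0     0 ]
R3 <- R3 - (6)*R1:  [  0   2  -6  |   2   0   1 ]
R2 <- (1/2)*R2:  [    0     1  -3/2  |     0   1/2     0 ]
R1 <- R1 - (5/3)*R2:  [    1     0   1/2  |  -1/3  -5/6     0 ]
R3 <- R3 - (2)*R2:  [  0   0  -3  |   2  -1   1 ]
R3 <- (1/-3)*R3:  [    0     0     1  |  -2/3   1/3  -1/3 ]
R1 <- R1 - (1/2)*R3:  [   1    0    0  |    0   -1  1/6 ]
R2 <- R2 - (-3/2)*R3:  [    0     1     0  |    -1     1  -1/2 ]
Right block of [I | A^{-1}] is the inverse:
[    0   -1   1/6 ]
[   -1    1  -1/2 ]
[ -2/3  1/3  -1/3 ]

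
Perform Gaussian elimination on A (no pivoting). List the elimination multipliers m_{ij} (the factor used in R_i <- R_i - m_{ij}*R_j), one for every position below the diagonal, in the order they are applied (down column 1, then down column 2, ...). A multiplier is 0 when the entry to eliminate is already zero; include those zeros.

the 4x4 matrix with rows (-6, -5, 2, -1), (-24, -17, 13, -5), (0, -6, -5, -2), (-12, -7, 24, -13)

multipliers: 4, 0, 2, -2, 1, 3

Forward elimination:
R2 <- R2 - (4)*R1:  [  0   3   5  -1 ]
R3: entry in column 1 is already 0 -> m_{31} = 0 (no row operation needed)
R4 <- R4 - (2)*R1:  [   0    3   20  -11 ]
R3 <- R3 - (-2)*R2:  [  0   0   5  -4 ]
R4 <- R4 - (1)*R2:  [   0    0   15  -10 ]
R4 <- R4 - (3)*R3:  [ 0  0  0  2 ]
Multipliers (in order of application): m_{21} = 4, m_{31} = 0, m_{41} = 2, m_{32} = -2, m_{42} = 1, m_{43} = 3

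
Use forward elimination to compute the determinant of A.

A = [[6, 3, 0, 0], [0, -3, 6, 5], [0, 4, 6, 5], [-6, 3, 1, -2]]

Forward elimination:
R4 <- R4 - (-1)*R1:  [  0   6   1  -2 ]
R3 <- R3 - (-4/3)*R2:  [    0     0    14  35/3 ]
R4 <- R4 - (-2)*R2:  [  0   0  13   8 ]
R4 <- R4 - (13/14)*R3:  [     0      0      0  -17/6 ]
Upper-triangular form:
[ 6   3   0      0 ]
[ 0  -3   6      5 ]
[ 0   0  14   35/3 ]
[ 0   0   0  -17/6 ]
det(A) = (-1)^0 * (6) * (-3) * (14) * (-17/6) = 714  (0 row swaps -> sign +1)

det(A) = 714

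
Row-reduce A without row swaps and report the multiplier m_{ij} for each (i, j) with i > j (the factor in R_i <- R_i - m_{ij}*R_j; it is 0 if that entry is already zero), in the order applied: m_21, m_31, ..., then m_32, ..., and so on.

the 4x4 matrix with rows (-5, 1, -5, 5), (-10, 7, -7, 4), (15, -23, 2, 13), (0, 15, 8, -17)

multipliers: 2, -3, 0, -4, 3, 1

Forward elimination:
R2 <- R2 - (2)*R1:  [  0   5   3  -6 ]
R3 <- R3 - (-3)*R1:  [   0  -20  -13   28 ]
R4: entry in column 1 is already 0 -> m_{41} = 0 (no row operation needed)
R3 <- R3 - (-4)*R2:  [  0   0  -1   4 ]
R4 <- R4 - (3)*R2:  [  0   0  -1   1 ]
R4 <- R4 - (1)*R3:  [  0   0   0  -3 ]
Multipliers (in order of application): m_{21} = 2, m_{31} = -3, m_{41} = 0, m_{32} = -4, m_{42} = 3, m_{43} = 1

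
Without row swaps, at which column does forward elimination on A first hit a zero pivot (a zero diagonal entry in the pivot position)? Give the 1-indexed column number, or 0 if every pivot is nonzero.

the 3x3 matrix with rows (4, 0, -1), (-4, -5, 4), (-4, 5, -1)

Naive forward elimination:
R2 <- R2 - (-1)*R1:  [  0  -5   3 ]
R3 <- R3 - (-1)*R1:  [  0   5  -2 ]
R3 <- R3 - (-1)*R2:  [ 0  0  1 ]
All pivots nonzero; naive elimination completes without hitting a zero pivot.

first zero-pivot column = 0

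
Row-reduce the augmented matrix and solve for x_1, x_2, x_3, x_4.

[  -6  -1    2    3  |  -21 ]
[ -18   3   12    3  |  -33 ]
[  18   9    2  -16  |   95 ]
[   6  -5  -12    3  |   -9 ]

Forward elimination on [A|b]:
R2 <- R2 - (3)*R1:  [  0   6   6  -6  30 ]
R3 <- R3 - (-3)*R1:  [  0   6   8  -7  32 ]
R4 <- R4 - (-1)*R1:  [   0   -6  -10    6  -30 ]
R3 <- R3 - (1)*R2:  [  0   0   2  -1   2 ]
R4 <- R4 - (-1)*R2:  [  0   0  -4   0   0 ]
R4 <- R4 - (-2)*R3:  [  0   0   0  -2   4 ]
Row echelon form:
[ -6  -1  2   3  |  -21 ]
[  0   6  6  -6  |   30 ]
[  0   0  2  -1  |    2 ]
[  0   0  0  -2  |    4 ]
Back-substitution:
x_4 = (4) / -2 = -2
x_3 = (2 - (-1)*(-2)) / 2 = 0
x_2 = (30 - (6)*(0) - (-6)*(-2)) / 6 = 3
x_1 = (-21 - (-1)*(3) - (2)*(0) - (3)*(-2)) / -6 = 2

(2, 3, 0, -2)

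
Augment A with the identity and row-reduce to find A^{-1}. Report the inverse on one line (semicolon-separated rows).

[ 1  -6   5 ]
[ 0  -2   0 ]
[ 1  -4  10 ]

inverse = [2 -4 -1; 0 -1/2 0; -1/5 1/5 1/5]

Gauss-Jordan on [A | I]:
R3 <- R3 - (1)*R1:  [  0   2   5  |  -1   0   1 ]
R2 <- (1/-2)*R2:  [    0     1     0  |     0  -1/2     0 ]
R1 <- R1 - (-6)*R2:  [  1   0   5  |   1  -3   0 ]
R3 <- R3 - (2)*R2:  [  0   0   5  |  -1   1   1 ]
R3 <- (1/5)*R3:  [    0     0     1  |  -1/5   1/5   1/5 ]
R1 <- R1 - (5)*R3:  [  1   0   0  |   2  -4  -1 ]
Right block of [I | A^{-1}] is the inverse:
[    2    -4   -1 ]
[    0  -1/2    0 ]
[ -1/5   1/5  1/5 ]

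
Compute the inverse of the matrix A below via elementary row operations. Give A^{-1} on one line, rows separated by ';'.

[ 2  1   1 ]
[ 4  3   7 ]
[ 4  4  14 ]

Gauss-Jordan on [A | I]:
R1 <- (1/2)*R1:  [   1  1/2  1/2  |  1/2    0    0 ]
R2 <- R2 - (4)*R1:  [  0   1   5  |  -2   1   0 ]
R3 <- R3 - (4)*R1:  [  0   2  12  |  -2   0   1 ]
R1 <- R1 - (1/2)*R2:  [    1     0    -2  |   3/2  -1/2     0 ]
R3 <- R3 - (2)*R2:  [  0   0   2  |   2  -2   1 ]
R3 <- (1/2)*R3:  [   0    0    1  |    1   -1  1/2 ]
R1 <- R1 - (-2)*R3:  [    1     0     0  |   7/2  -5/2     1 ]
R2 <- R2 - (5)*R3:  [    0     1     0  |    -7     6  -5/2 ]
Right block of [I | A^{-1}] is the inverse:
[ 7/2  -5/2     1 ]
[  -7     6  -5/2 ]
[   1    -1   1/2 ]

inverse = [7/2 -5/2 1; -7 6 -5/2; 1 -1 1/2]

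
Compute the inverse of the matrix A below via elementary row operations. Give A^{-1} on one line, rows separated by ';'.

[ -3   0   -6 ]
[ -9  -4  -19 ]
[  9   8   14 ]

Gauss-Jordan on [A | I]:
R1 <- (1/-3)*R1:  [    1     0     2  |  -1/3     0     0 ]
R2 <- R2 - (-9)*R1:  [  0  -4  -1  |  -3   1   0 ]
R3 <- R3 - (9)*R1:  [  0   8  -4  |   3   0   1 ]
R2 <- (1/-4)*R2:  [    0     1   1/4  |   3/4  -1/4     0 ]
R3 <- R3 - (8)*R2:  [  0   0  -6  |  -3   2   1 ]
R3 <- (1/-6)*R3:  [    0     0     1  |   1/2  -1/3  -1/6 ]
R1 <- R1 - (2)*R3:  [    1     0     0  |  -4/3   2/3   1/3 ]
R2 <- R2 - (1/4)*R3:  [    0     1     0  |   5/8  -1/6  1/24 ]
Right block of [I | A^{-1}] is the inverse:
[ -4/3   2/3   1/3 ]
[  5/8  -1/6  1/24 ]
[  1/2  -1/3  -1/6 ]

inverse = [-4/3 2/3 1/3; 5/8 -1/6 1/24; 1/2 -1/3 -1/6]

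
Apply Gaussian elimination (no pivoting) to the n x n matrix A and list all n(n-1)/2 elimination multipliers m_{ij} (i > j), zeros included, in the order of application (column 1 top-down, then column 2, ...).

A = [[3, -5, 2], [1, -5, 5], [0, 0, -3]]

multipliers: 1/3, 0, 0

Forward elimination:
R2 <- R2 - (1/3)*R1:  [     0  -10/3   13/3 ]
R3: entry in column 1 is already 0 -> m_{31} = 0 (no row operation needed)
R3: entry in column 2 is already 0 -> m_{32} = 0 (no row operation needed)
Multipliers (in order of application): m_{21} = 1/3, m_{31} = 0, m_{32} = 0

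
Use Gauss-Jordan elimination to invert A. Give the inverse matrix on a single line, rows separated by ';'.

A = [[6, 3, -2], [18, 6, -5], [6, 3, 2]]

inverse = [-3/8 1/6 1/24; 11/12 -1/3 1/12; -1/4 0 1/4]

Gauss-Jordan on [A | I]:
R1 <- (1/6)*R1:  [    1   1/2  -1/3  |   1/6     0     0 ]
R2 <- R2 - (18)*R1:  [  0  -3   1  |  -3   1   0 ]
R3 <- R3 - (6)*R1:  [  0   0   4  |  -1   0   1 ]
R2 <- (1/-3)*R2:  [    0     1  -1/3  |     1  -1/3     0 ]
R1 <- R1 - (1/2)*R2:  [    1     0  -1/6  |  -1/3   1/6     0 ]
R3 <- (1/4)*R3:  [    0     0     1  |  -1/4     0   1/4 ]
R1 <- R1 - (-1/6)*R3:  [    1     0     0  |  -3/8   1/6  1/24 ]
R2 <- R2 - (-1/3)*R3:  [     0      1      0  |  11/12   -1/3   1/12 ]
Right block of [I | A^{-1}] is the inverse:
[  -3/8   1/6  1/24 ]
[ 11/12  -1/3  1/12 ]
[  -1/4     0   1/4 ]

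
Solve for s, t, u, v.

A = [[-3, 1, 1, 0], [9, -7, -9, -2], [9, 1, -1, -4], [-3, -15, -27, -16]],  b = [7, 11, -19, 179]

Forward elimination on [A|b]:
R2 <- R2 - (-3)*R1:  [  0  -4  -6  -2  32 ]
R3 <- R3 - (-3)*R1:  [  0   4   2  -4   2 ]
R4 <- R4 - (1)*R1:  [   0  -16  -28  -16  172 ]
R3 <- R3 - (-1)*R2:  [  0   0  -4  -6  34 ]
R4 <- R4 - (4)*R2:  [  0   0  -4  -8  44 ]
R4 <- R4 - (1)*R3:  [  0   0   0  -2  10 ]
Row echelon form:
[ -3   1   1   0  |   7 ]
[  0  -4  -6  -2  |  32 ]
[  0   0  -4  -6  |  34 ]
[  0   0   0  -2  |  10 ]
Back-substitution:
v = (10) / -2 = -5
u = (34 - (-6)*(-5)) / -4 = -1
t = (32 - (-6)*(-1) - (-2)*(-5)) / -4 = -4
s = (7 - (1)*(-4) - (1)*(-1)) / -3 = -4

(-4, -4, -1, -5)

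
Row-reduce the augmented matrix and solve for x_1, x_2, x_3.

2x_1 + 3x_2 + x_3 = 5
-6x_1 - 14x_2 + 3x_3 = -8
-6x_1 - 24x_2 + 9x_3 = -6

(0, 1, 2)

Forward elimination on [A|b]:
R2 <- R2 - (-3)*R1:  [  0  -5   6   7 ]
R3 <- R3 - (-3)*R1:  [   0  -15   12    9 ]
R3 <- R3 - (3)*R2:  [   0    0   -6  -12 ]
Row echelon form:
[ 2   3   1  |    5 ]
[ 0  -5   6  |    7 ]
[ 0   0  -6  |  -12 ]
Back-substitution:
x_3 = (-12) / -6 = 2
x_2 = (7 - (6)*(2)) / -5 = 1
x_1 = (5 - (3)*(1) - (1)*(2)) / 2 = 0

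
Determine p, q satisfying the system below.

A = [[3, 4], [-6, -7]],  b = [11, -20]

Forward elimination on [A|b]:
R2 <- R2 - (-2)*R1:  [ 0  1  2 ]
Row echelon form:
[ 3  4  |  11 ]
[ 0  1  |   2 ]
Back-substitution:
q = (2) / 1 = 2
p = (11 - (4)*(2)) / 3 = 1

(1, 2)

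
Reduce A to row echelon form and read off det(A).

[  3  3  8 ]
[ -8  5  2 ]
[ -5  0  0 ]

Forward elimination:
R2 <- R2 - (-8/3)*R1:  [    0    13  70/3 ]
R3 <- R3 - (-5/3)*R1:  [    0     5  40/3 ]
R3 <- R3 - (5/13)*R2:  [      0       0  170/39 ]
Upper-triangular form:
[ 3   3       8 ]
[ 0  13    70/3 ]
[ 0   0  170/39 ]
det(A) = (-1)^0 * (3) * (13) * (170/39) = 170  (0 row swaps -> sign +1)

det(A) = 170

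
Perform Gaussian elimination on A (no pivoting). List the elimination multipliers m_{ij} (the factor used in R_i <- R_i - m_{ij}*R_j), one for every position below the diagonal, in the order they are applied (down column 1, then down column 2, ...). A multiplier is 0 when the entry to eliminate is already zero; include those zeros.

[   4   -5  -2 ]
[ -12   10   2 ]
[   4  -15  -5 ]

multipliers: -3, 1, 2

Forward elimination:
R2 <- R2 - (-3)*R1:  [  0  -5  -4 ]
R3 <- R3 - (1)*R1:  [   0  -10   -3 ]
R3 <- R3 - (2)*R2:  [ 0  0  5 ]
Multipliers (in order of application): m_{21} = -3, m_{31} = 1, m_{32} = 2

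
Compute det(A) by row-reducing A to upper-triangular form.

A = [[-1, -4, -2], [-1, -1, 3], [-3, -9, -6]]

det(A) = 15

Forward elimination:
R2 <- R2 - (1)*R1:  [ 0  3  5 ]
R3 <- R3 - (3)*R1:  [ 0  3  0 ]
R3 <- R3 - (1)*R2:  [  0   0  -5 ]
Upper-triangular form:
[ -1  -4  -2 ]
[  0   3   5 ]
[  0   0  -5 ]
det(A) = (-1)^0 * (-1) * (3) * (-5) = 15  (0 row swaps -> sign +1)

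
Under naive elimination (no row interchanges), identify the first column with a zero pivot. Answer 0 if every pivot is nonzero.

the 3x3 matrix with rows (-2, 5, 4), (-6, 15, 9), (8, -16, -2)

Naive forward elimination:
R2 <- R2 - (3)*R1:  [  0   0  -3 ]
R3 <- R3 - (-4)*R1:  [  0   4  14 ]
Matrix at this point:
[ -2  5   4 ]
[  0  0  -3 ]
[  0  4  14 ]
Pivot entry (2,2) is zero but row 3 has 4 in column 2 -> naive elimination stops; a row interchange (e.g. R2 <-> R3) would be required here.

first zero-pivot column = 2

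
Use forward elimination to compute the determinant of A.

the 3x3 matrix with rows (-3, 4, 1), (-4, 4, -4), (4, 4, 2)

Forward elimination:
R2 <- R2 - (4/3)*R1:  [     0   -4/3  -16/3 ]
R3 <- R3 - (-4/3)*R1:  [    0  28/3  10/3 ]
R3 <- R3 - (-7)*R2:  [   0    0  -34 ]
Upper-triangular form:
[ -3     4      1 ]
[  0  -4/3  -16/3 ]
[  0     0    -34 ]
det(A) = (-1)^0 * (-3) * (-4/3) * (-34) = -136  (0 row swaps -> sign +1)

det(A) = -136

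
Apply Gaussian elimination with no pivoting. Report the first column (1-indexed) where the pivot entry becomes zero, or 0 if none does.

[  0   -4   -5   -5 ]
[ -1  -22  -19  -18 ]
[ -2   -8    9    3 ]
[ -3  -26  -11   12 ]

Naive forward elimination:
Pivot entry (1,1) is zero but row 2 has -1 in column 1 -> naive elimination stops; a row interchange (e.g. R1 <-> R2) would be required here.

first zero-pivot column = 1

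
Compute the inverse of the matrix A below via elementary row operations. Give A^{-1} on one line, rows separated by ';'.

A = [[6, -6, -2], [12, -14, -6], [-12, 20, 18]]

inverse = [11/6 -17/18 -1/9; 2 -7/6 -1/6; -1 2/3 1/6]

Gauss-Jordan on [A | I]:
R1 <- (1/6)*R1:  [    1    -1  -1/3  |   1/6     0     0 ]
R2 <- R2 - (12)*R1:  [  0  -2  -2  |  -2   1   0 ]
R3 <- R3 - (-12)*R1:  [  0   8  14  |   2   0   1 ]
R2 <- (1/-2)*R2:  [    0     1     1  |     1  -1/2     0 ]
R1 <- R1 - (-1)*R2:  [    1     0   2/3  |   7/6  -1/2     0 ]
R3 <- R3 - (8)*R2:  [  0   0   6  |  -6   4   1 ]
R3 <- (1/6)*R3:  [   0    0    1  |   -1  2/3  1/6 ]
R1 <- R1 - (2/3)*R3:  [      1       0       0  |    11/6  -17/18    -1/9 ]
R2 <- R2 - (1)*R3:  [    0     1     0  |     2  -7/6  -1/6 ]
Right block of [I | A^{-1}] is the inverse:
[ 11/6  -17/18  -1/9 ]
[    2    -7/6  -1/6 ]
[   -1     2/3   1/6 ]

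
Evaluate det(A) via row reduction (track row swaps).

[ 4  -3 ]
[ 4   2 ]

det(A) = 20

Forward elimination:
R2 <- R2 - (1)*R1:  [ 0  5 ]
Upper-triangular form:
[ 4  -3 ]
[ 0   5 ]
det(A) = (-1)^0 * (4) * (5) = 20  (0 row swaps -> sign +1)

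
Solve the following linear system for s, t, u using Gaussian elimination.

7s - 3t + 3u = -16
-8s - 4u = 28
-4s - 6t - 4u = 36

Forward elimination on [A|b]:
R2 <- R2 - (-8/7)*R1:  [     0  -24/7   -4/7   68/7 ]
R3 <- R3 - (-4/7)*R1:  [     0  -54/7  -16/7  188/7 ]
R3 <- R3 - (9/4)*R2:  [  0   0  -1   5 ]
Row echelon form:
[ 7     -3     3  |   -16 ]
[ 0  -24/7  -4/7  |  68/7 ]
[ 0      0    -1  |     5 ]
Back-substitution:
u = (5) / -1 = -5
t = (68/7 - (-4/7)*(-5)) / (-24/7) = -2
s = (-16 - (-3)*(-2) - (3)*(-5)) / 7 = -1

(-1, -2, -5)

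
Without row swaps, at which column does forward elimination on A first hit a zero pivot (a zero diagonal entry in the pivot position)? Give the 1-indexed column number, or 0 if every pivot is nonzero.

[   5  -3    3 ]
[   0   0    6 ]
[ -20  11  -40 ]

Naive forward elimination:
R3 <- R3 - (-4)*R1:  [   0   -1  -28 ]
Matrix at this point:
[ 5  -3    3 ]
[ 0   0    6 ]
[ 0  -1  -28 ]
Pivot entry (2,2) is zero but row 3 has -1 in column 2 -> naive elimination stops; a row interchange (e.g. R2 <-> R3) would be required here.

first zero-pivot column = 2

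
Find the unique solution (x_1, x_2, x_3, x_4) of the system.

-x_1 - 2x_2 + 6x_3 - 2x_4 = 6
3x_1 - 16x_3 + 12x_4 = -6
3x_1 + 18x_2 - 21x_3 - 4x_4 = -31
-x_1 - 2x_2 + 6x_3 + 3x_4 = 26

(-2, 3, 3, 4)

Forward elimination on [A|b]:
R2 <- R2 - (-3)*R1:  [  0  -6   2   6  12 ]
R3 <- R3 - (-3)*R1:  [   0   12   -3  -10  -13 ]
R4 <- R4 - (1)*R1:  [  0   0   0   5  20 ]
R3 <- R3 - (-2)*R2:  [  0   0   1   2  11 ]
Row echelon form:
[ -1  -2  6  -2  |   6 ]
[  0  -6  2   6  |  12 ]
[  0   0  1   2  |  11 ]
[  0   0  0   5  |  20 ]
Back-substitution:
x_4 = (20) / 5 = 4
x_3 = (11 - (2)*(4)) / 1 = 3
x_2 = (12 - (2)*(3) - (6)*(4)) / -6 = 3
x_1 = (6 - (-2)*(3) - (6)*(3) - (-2)*(4)) / -1 = -2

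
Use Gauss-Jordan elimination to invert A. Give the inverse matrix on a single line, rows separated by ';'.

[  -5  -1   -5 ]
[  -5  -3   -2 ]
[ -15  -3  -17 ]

Gauss-Jordan on [A | I]:
R1 <- (1/-5)*R1:  [    1   1/5     1  |  -1/5     0     0 ]
R2 <- R2 - (-5)*R1:  [  0  -2   3  |  -1   1   0 ]
R3 <- R3 - (-15)*R1:  [  0   0  -2  |  -3   0   1 ]
R2 <- (1/-2)*R2:  [    0     1  -3/2  |   1/2  -1/2     0 ]
R1 <- R1 - (1/5)*R2:  [     1      0  13/10  |  -3/10   1/10      0 ]
R3 <- (1/-2)*R3:  [    0     0     1  |   3/2     0  -1/2 ]
R1 <- R1 - (13/10)*R3:  [     1      0      0  |   -9/4   1/10  13/20 ]
R2 <- R2 - (-3/2)*R3:  [    0     1     0  |  11/4  -1/2  -3/4 ]
Right block of [I | A^{-1}] is the inverse:
[ -9/4  1/10  13/20 ]
[ 11/4  -1/2   -3/4 ]
[  3/2     0   -1/2 ]

inverse = [-9/4 1/10 13/20; 11/4 -1/2 -3/4; 3/2 0 -1/2]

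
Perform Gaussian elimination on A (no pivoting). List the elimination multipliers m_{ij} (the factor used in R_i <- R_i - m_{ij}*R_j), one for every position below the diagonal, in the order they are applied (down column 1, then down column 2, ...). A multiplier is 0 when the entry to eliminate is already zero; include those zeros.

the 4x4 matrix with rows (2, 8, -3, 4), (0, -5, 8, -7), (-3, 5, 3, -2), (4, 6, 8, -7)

Forward elimination:
R2: entry in column 1 is already 0 -> m_{21} = 0 (no row operation needed)
R3 <- R3 - (-3/2)*R1:  [    0    17  -3/2     4 ]
R4 <- R4 - (2)*R1:  [   0  -10   14  -15 ]
R3 <- R3 - (-17/5)*R2:  [      0       0  257/10   -99/5 ]
R4 <- R4 - (2)*R2:  [  0   0  -2  -1 ]
R4 <- R4 - (-20/257)*R3:  [        0         0         0  -653/257 ]
Multipliers (in order of application): m_{21} = 0, m_{31} = -3/2, m_{41} = 2, m_{32} = -17/5, m_{42} = 2, m_{43} = -20/257

multipliers: 0, -3/2, 2, -17/5, 2, -20/257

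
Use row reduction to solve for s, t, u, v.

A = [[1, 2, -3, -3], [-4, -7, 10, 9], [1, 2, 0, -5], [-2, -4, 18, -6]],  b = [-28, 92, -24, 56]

Forward elimination on [A|b]:
R2 <- R2 - (-4)*R1:  [   0    1   -2   -3  -20 ]
R3 <- R3 - (1)*R1:  [  0   0   3  -2   4 ]
R4 <- R4 - (-2)*R1:  [   0    0   12  -12    0 ]
R4 <- R4 - (4)*R3:  [   0    0    0   -4  -16 ]
Row echelon form:
[ 1  2  -3  -3  |  -28 ]
[ 0  1  -2  -3  |  -20 ]
[ 0  0   3  -2  |    4 ]
[ 0  0   0  -4  |  -16 ]
Back-substitution:
v = (-16) / -4 = 4
u = (4 - (-2)*(4)) / 3 = 4
t = (-20 - (-2)*(4) - (-3)*(4)) / 1 = 0
s = (-28 - (2)*(0) - (-3)*(4) - (-3)*(4)) / 1 = -4

(-4, 0, 4, 4)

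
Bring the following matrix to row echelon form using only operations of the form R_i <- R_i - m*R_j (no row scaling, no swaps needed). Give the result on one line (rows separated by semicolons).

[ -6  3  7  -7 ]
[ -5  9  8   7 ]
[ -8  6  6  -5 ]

REF = [-6 3 7 -7; 0 13/2 13/6 77/6; 0 0 -4 5/13]

Forward elimination:
R2 <- R2 - (5/6)*R1:  [    0  13/2  13/6  77/6 ]
R3 <- R3 - (4/3)*R1:  [     0      2  -10/3   13/3 ]
R3 <- R3 - (4/13)*R2:  [    0     0    -4  5/13 ]
Row echelon form:
[ -6     3     7    -7 ]
[  0  13/2  13/6  77/6 ]
[  0     0    -4  5/13 ]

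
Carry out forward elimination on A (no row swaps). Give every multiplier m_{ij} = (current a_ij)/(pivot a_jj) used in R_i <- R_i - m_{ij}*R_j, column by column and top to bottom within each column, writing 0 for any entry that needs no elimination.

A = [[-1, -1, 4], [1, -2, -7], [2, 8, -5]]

Forward elimination:
R2 <- R2 - (-1)*R1:  [  0  -3  -3 ]
R3 <- R3 - (-2)*R1:  [ 0  6  3 ]
R3 <- R3 - (-2)*R2:  [  0   0  -3 ]
Multipliers (in order of application): m_{21} = -1, m_{31} = -2, m_{32} = -2

multipliers: -1, -2, -2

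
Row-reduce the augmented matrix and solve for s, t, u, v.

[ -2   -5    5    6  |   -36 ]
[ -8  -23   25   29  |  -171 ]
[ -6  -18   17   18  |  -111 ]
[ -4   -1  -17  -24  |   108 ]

(4, -1, -3, -3)

Forward elimination on [A|b]:
R2 <- R2 - (4)*R1:  [   0   -3    5    5  -27 ]
R3 <- R3 - (3)*R1:  [  0  -3   2   0  -3 ]
R4 <- R4 - (2)*R1:  [   0    9  -27  -36  180 ]
R3 <- R3 - (1)*R2:  [  0   0  -3  -5  24 ]
R4 <- R4 - (-3)*R2:  [   0    0  -12  -21   99 ]
R4 <- R4 - (4)*R3:  [  0   0   0  -1   3 ]
Row echelon form:
[ -2  -5   5   6  |  -36 ]
[  0  -3   5   5  |  -27 ]
[  0   0  -3  -5  |   24 ]
[  0   0   0  -1  |    3 ]
Back-substitution:
v = (3) / -1 = -3
u = (24 - (-5)*(-3)) / -3 = -3
t = (-27 - (5)*(-3) - (5)*(-3)) / -3 = -1
s = (-36 - (-5)*(-1) - (5)*(-3) - (6)*(-3)) / -2 = 4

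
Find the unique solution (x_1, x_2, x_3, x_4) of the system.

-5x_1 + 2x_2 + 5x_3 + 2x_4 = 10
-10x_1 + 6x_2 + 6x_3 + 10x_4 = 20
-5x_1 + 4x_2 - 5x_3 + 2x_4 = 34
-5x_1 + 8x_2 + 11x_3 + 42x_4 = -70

Forward elimination on [A|b]:
R2 <- R2 - (2)*R1:  [  0   2  -4   6   0 ]
R3 <- R3 - (1)*R1:  [   0    2  -10    0   24 ]
R4 <- R4 - (1)*R1:  [   0    6    6   40  -80 ]
R3 <- R3 - (1)*R2:  [  0   0  -6  -6  24 ]
R4 <- R4 - (3)*R2:  [   0    0   18   22  -80 ]
R4 <- R4 - (-3)*R3:  [  0   0   0   4  -8 ]
Row echelon form:
[ -5  2   5   2  |  10 ]
[  0  2  -4   6  |   0 ]
[  0  0  -6  -6  |  24 ]
[  0  0   0   4  |  -8 ]
Back-substitution:
x_4 = (-8) / 4 = -2
x_3 = (24 - (-6)*(-2)) / -6 = -2
x_2 = (0 - (-4)*(-2) - (6)*(-2)) / 2 = 2
x_1 = (10 - (2)*(2) - (5)*(-2) - (2)*(-2)) / -5 = -4

(-4, 2, -2, -2)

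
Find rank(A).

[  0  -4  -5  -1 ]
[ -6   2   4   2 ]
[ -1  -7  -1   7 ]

rank(A) = 3

Row reduction:
R1 <-> R2   (pivot in column 1 was zero)
[ -6   2   4   2 ]
[  0  -4  -5  -1 ]
[ -1  -7  -1   7 ]
R3 <- R3 - (1/6)*R1:  [     0  -22/3   -5/3   20/3 ]
R3 <- R3 - (11/6)*R2:  [    0     0  15/2  17/2 ]
Row echelon form:
[ -6   2     4     2 ]
[  0  -4    -5    -1 ]
[  0   0  15/2  17/2 ]
Nonzero rows / pivot columns: 3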